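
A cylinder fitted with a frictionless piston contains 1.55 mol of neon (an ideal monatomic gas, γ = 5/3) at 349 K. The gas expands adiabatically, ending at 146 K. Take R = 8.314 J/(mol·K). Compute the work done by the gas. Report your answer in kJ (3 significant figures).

Adiabatic ⇒ Q = 0, so W_by = −ΔU = nCᵥ(T₁ − T₂).
Cᵥ = 3R/2 = 12.47 J/(mol·K).
W = (1.55)(12.47)(349 − 146) = 3924 J.

W ≈ 3.92 kJ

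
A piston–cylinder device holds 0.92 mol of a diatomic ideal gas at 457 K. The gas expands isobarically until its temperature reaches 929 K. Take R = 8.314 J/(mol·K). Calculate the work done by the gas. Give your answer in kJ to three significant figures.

Isobaric: W = P ΔV = nR ΔT.
W = (0.92)(8.314)(929 − 457) = 3610 J.

W ≈ 3.61 kJ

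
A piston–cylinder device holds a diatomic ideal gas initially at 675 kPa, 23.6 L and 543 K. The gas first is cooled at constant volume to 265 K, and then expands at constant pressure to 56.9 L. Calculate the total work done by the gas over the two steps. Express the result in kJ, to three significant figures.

Step 1 (isochoric): W = 0 (constant volume).
After step 1: P = 329.4 kPa (V unchanged).
Step 2 (isobaric): W = PΔV = (329.4 kPa)(56.9 − 23.6 L) = 10970 J.
W_total = 0 + 10970 = 10970 J.

W_total ≈ 11.0 kJ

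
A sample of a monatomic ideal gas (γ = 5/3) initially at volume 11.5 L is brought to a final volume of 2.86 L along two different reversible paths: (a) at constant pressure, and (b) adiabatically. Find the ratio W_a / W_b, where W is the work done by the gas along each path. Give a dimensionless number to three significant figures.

W_a / W_b ≈ 0.328

Path (a) isobaric: W = P₁(V₂ − V₁) → W_a/(P₁V₁) = -0.7513.
Path (b) adiabatic: W = P₁V₁(1 − (V₁/V₂)^(γ−1))/(γ−1) → W_b/(P₁V₁) = -2.293.
W_a / W_b = -0.7513 / -2.293 = 0.3277.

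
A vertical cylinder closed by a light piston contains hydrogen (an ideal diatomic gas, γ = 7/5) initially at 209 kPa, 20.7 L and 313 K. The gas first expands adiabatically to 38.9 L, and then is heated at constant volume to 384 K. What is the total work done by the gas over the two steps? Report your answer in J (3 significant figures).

Step 1 (adiabatic): W = (P₁V₁ − P₂V₂)/(γ−1) = (4326 − 3361)/0.4 = 2412 J.
Step 2 (isochoric): W = 0 (constant volume).
W_total = 2412 + 0 = 2412 J.

W_total ≈ 2410 J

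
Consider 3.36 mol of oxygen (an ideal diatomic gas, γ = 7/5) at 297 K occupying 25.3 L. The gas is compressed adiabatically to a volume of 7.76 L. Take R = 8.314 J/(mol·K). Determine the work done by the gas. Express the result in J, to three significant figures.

Adiabatic: TV^(γ−1) = const with γ = 7/5.
T₂ = T₁ (V₁/V₂)^(γ−1) = 297 × (25.3/7.76)^0.4 = 297 × 1.604 = 476.5 K.
W_by = nCᵥ(T₁ − T₂) = (3.36)(20.79)(297 − 476.5) = -12536 J.

W ≈ -12500 J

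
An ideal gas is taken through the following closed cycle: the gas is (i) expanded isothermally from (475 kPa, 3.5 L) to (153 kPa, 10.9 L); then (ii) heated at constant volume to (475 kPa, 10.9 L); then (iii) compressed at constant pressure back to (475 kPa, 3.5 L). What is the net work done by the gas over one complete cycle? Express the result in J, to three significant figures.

Leg (i): W = PᵢVᵢ ln(V_f/Vᵢ) = (1662) ln(10.9/3.5) = 1889 J.
Leg (ii): W = 0.
Leg (iii): W = PΔV = (475)(3.5 − 10.9) = -3515 J.
W_net = 1889 − 3515 = -1626 J.

W_net ≈ -1630 J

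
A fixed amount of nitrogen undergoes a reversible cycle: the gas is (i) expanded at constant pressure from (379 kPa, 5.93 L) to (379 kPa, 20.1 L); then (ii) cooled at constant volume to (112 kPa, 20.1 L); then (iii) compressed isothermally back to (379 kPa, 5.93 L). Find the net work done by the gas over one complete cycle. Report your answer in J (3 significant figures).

W_net ≈ 2620 J

Leg (i): W = PΔV = (379)(20.1 − 5.93) = 5370 J.
Leg (ii): W = 0.
Leg (iii): W = PᵢVᵢ ln(V_f/Vᵢ) = (2251) ln(5.93/20.1) = -2748 J.
W_net = 5370 − 2748 = 2622 J.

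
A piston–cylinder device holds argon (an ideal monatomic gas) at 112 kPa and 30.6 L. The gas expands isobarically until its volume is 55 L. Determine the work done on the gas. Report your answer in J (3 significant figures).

W ≈ -2730 J

Isobaric: W = P ΔV.
W = (112 kPa)(55 − 30.6 L) = (112)(24.4) = 2733 J.
Work on gas = −W_by = -2733 J.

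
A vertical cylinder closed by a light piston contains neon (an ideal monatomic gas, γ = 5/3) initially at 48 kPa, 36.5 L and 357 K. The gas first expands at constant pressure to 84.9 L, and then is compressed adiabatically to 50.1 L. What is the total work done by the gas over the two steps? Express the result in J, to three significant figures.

Step 1 (isobaric): W = PΔV = (48 kPa)(84.9 − 36.5 L) = 2323 J.
After step 1: P = 48 kPa, V = 84.9 L, T = 830.4 K.
Step 2 (adiabatic): W = (P₁V₁ − P₂V₂)/(γ−1) = (4075 − 5792)/0.667 = -2576 J.
W_total = 2323 − 2576 = -252.7 J.

W_total ≈ -253 J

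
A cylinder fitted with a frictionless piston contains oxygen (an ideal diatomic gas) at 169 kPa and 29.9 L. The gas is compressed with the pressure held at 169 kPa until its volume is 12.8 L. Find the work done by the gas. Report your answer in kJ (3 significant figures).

W ≈ -2.89 kJ

Isobaric: W = P ΔV.
W = (169 kPa)(12.8 − 29.9 L) = (169)(-17.1) = -2890 J.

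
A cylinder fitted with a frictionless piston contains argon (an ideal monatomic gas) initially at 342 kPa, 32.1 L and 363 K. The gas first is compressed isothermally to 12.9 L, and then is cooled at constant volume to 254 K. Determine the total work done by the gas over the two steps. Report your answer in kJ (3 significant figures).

Step 1 (isothermal): W = P₁V₁ ln(V₂/V₁) = (10978) ln(12.9/32.1) = -10008 J.
Step 2 (isochoric): W = 0 (constant volume).
W_total = -10008 + 0 = -10008 J.

W_total ≈ -10.0 kJ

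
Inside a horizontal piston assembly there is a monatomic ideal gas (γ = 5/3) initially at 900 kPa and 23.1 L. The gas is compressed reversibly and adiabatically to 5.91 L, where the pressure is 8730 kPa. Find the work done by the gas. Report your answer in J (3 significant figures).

Adiabatic: W = (P₁V₁ − P₂V₂)/(γ − 1) with γ = 5/3.
P₁V₁ = 20790 J, P₂V₂ = 51594 J.
W = (20790 − 51594) / 0.6667 = -46206 J.

W ≈ -46200 J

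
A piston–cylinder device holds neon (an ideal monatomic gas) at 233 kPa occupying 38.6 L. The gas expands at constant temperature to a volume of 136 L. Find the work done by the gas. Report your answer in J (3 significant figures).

Isothermal: W = nRT ln(V₂/V₁) = P₁V₁ ln(V₂/V₁).
P₁V₁ = (233 kPa)(38.6 L) = 8994 J.
W = 8994 × ln(136/38.6) = 8994 × 1.259
W_by_gas = 11327 J.

W ≈ 11300 J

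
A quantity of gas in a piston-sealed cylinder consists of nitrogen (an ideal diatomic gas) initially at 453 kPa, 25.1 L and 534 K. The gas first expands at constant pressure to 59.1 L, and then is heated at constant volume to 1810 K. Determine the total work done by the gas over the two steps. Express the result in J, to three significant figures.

W_total ≈ 15400 J

Step 1 (isobaric): W = PΔV = (453 kPa)(59.1 − 25.1 L) = 15402 J.
Step 2 (isochoric): W = 0 (constant volume).
W_total = 15402 + 0 = 15402 J.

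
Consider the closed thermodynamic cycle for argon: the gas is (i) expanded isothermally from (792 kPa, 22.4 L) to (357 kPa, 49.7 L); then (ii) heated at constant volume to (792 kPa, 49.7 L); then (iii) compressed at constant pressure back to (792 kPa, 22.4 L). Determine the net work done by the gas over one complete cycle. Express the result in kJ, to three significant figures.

Leg (i): W = PᵢVᵢ ln(V_f/Vᵢ) = (17741) ln(49.7/22.4) = 14138 J.
Leg (ii): W = 0.
Leg (iii): W = PΔV = (792)(22.4 − 49.7) = -21622 J.
W_net = 14138 − 21622 = -7483 J.

W_net ≈ -7.48 kJ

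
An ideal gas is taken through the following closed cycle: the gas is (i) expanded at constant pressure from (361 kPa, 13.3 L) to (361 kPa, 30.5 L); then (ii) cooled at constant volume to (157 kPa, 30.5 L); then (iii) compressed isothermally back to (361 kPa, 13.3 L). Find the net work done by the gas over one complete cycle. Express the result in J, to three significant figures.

Leg (i): W = PΔV = (361)(30.5 − 13.3) = 6209 J.
Leg (ii): W = 0.
Leg (iii): W = PᵢVᵢ ln(V_f/Vᵢ) = (4788) ln(13.3/30.5) = -3974 J.
W_net = 6209 − 3974 = 2235 J.

W_net ≈ 2230 J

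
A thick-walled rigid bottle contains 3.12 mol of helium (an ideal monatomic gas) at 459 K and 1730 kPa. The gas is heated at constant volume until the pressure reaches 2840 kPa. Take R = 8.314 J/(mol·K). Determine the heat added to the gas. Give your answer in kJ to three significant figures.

Q ≈ 11.5 kJ

Constant volume ⇒ W = 0, so Q = ΔU = nCᵥΔT with Cᵥ = 3R/2 = 12.47 J/(mol·K).
At constant V, T₂/T₁ = P₂/P₁ ⇒ ΔT = T₁(P₂/P₁ − 1) = 459·(2840/1730 − 1) = 294.5 K.
ΔU = (3.12)(12.47)(294.5) = 11459 J.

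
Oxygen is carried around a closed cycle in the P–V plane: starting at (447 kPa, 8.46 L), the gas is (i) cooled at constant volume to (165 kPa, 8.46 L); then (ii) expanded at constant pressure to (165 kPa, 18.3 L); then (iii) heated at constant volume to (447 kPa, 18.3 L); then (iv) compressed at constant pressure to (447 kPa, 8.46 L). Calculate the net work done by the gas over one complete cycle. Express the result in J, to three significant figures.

Constant-volume legs do no work.
W(ii) = (165)(18.3 − 8.46) = 1624 J; W(iv) = (447)(8.46 − 18.3) = -4398 J.
W_net = 1624 − 4398 = -2775 J (the counter-clockwise enclosed area).

W_net ≈ -2770 J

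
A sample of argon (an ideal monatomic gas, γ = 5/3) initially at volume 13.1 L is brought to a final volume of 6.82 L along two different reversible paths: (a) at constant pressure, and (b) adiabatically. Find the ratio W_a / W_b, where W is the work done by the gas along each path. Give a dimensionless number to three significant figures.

Path (a) isobaric: W = P₁(V₂ − V₁) → W_a/(P₁V₁) = -0.4794.
Path (b) adiabatic: W = P₁V₁(1 − (V₁/V₂)^(γ−1))/(γ−1) → W_b/(P₁V₁) = -0.8178.
W_a / W_b = -0.4794 / -0.8178 = 0.5862.

W_a / W_b ≈ 0.586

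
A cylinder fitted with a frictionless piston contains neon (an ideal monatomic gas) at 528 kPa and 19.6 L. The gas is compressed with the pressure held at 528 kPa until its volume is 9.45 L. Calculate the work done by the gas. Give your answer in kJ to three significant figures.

Isobaric: W = P ΔV.
W = (528 kPa)(9.45 − 19.6 L) = (528)(-10.15) = -5359 J.

W ≈ -5.36 kJ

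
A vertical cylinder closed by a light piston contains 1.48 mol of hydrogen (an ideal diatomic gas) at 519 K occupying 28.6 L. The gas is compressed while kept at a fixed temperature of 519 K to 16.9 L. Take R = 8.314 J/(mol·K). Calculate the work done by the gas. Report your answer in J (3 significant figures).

Isothermal: W = nRT ln(V₂/V₁).
W = (1.48)(8.314)(519) × ln(16.9/28.6)
  = 6386 × -0.5261
W_by_gas = -3360 J.

W ≈ -3360 J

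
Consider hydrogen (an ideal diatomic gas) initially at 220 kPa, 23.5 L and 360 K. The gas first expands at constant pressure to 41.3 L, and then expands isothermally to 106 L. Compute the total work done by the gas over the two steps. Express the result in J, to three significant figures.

W_total ≈ 12500 J

Step 1 (isobaric): W = PΔV = (220 kPa)(41.3 − 23.5 L) = 3916 J.
After step 1: P = 220 kPa, V = 41.3 L, T = 632.7 K.
Step 2 (isothermal): W = P₁V₁ ln(V₂/V₁) = (9086) ln(106/41.3) = 8564 J.
W_total = 3916 + 8564 = 12480 J.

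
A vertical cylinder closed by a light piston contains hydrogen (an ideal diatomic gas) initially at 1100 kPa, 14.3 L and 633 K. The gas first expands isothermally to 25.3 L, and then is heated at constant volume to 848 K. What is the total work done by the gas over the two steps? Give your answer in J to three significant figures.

Step 1 (isothermal): W = P₁V₁ ln(V₂/V₁) = (15730) ln(25.3/14.3) = 8975 J.
Step 2 (isochoric): W = 0 (constant volume).
W_total = 8975 + 0 = 8975 J.

W_total ≈ 8970 J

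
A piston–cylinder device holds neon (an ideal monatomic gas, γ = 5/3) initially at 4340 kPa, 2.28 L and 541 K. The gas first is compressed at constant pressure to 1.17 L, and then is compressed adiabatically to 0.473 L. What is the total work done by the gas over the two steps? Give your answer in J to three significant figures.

W_total ≈ -11100 J

Step 1 (isobaric): W = PΔV = (4340 kPa)(1.17 − 2.28 L) = -4817 J.
After step 1: P = 4340 kPa, V = 1.17 L, T = 277.6 K.
Step 2 (adiabatic): W = (P₁V₁ − P₂V₂)/(γ−1) = (5078 − 9287)/0.667 = -6314 J.
W_total = -4817 − 6314 = -11132 J.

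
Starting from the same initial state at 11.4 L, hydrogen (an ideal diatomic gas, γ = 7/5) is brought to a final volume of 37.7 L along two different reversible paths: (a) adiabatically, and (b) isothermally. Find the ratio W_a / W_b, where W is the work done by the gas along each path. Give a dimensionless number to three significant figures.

Path (a) adiabatic: W = P₁V₁(1 − (V₁/V₂)^(γ−1))/(γ−1) → W_a/(P₁V₁) = 0.9506.
Path (b) isothermal: W = P₁V₁ ln(V₂/V₁) → W_b/(P₁V₁) = 1.196.
W_a / W_b = 0.9506 / 1.196 = 0.7948.

W_a / W_b ≈ 0.795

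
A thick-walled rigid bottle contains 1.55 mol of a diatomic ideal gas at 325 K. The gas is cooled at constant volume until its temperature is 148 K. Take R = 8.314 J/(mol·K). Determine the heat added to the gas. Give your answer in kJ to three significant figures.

Q ≈ -5.70 kJ

Constant volume ⇒ W = 0, so Q = ΔU = nCᵥΔT with Cᵥ = 5R/2 = 20.79 J/(mol·K).
ΔU = (1.55)(20.79)(148 − 325) = -5702 J.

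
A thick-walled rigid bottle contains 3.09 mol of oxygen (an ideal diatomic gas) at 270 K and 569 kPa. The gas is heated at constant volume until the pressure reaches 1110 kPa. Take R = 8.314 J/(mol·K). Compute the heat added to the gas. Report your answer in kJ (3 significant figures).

Constant volume ⇒ W = 0, so Q = ΔU = nCᵥΔT with Cᵥ = 5R/2 = 20.79 J/(mol·K).
At constant V, T₂/T₁ = P₂/P₁ ⇒ ΔT = T₁(P₂/P₁ − 1) = 270·(1110/569 − 1) = 256.7 K.
ΔU = (3.09)(20.79)(256.7) = 16488 J.

Q ≈ 16.5 kJ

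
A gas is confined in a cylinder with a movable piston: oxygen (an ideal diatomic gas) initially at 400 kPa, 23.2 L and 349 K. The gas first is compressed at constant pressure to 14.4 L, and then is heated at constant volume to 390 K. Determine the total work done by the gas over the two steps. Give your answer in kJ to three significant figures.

Step 1 (isobaric): W = PΔV = (400 kPa)(14.4 − 23.2 L) = -3520 J.
Step 2 (isochoric): W = 0 (constant volume).
W_total = -3520 + 0 = -3520 J.

W_total ≈ -3.52 kJ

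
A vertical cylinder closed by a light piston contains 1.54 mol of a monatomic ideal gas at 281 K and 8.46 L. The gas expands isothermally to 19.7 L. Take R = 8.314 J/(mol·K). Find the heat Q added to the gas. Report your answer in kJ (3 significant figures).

Q ≈ 3.04 kJ

Isothermal ⇒ ΔU = 0, so Q = W = nRT ln(V₂/V₁).
Q = (1.54)(8.314)(281) ln(19.7/8.46) = 3598 × 0.8453 = 3041 J.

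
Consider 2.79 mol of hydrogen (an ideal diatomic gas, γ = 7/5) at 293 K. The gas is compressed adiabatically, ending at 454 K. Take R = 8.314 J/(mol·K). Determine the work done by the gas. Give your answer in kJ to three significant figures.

W ≈ -9.34 kJ

Adiabatic ⇒ Q = 0, so W_by = −ΔU = nCᵥ(T₁ − T₂).
Cᵥ = 5R/2 = 20.79 J/(mol·K).
W = (2.79)(20.79)(293 − 454) = -9336 J.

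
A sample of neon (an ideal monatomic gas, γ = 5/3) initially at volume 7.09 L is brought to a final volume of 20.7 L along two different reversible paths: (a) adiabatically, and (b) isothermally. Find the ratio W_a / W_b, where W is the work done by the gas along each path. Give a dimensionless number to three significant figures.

Path (a) adiabatic: W = P₁V₁(1 − (V₁/V₂)^(γ−1))/(γ−1) → W_a/(P₁V₁) = 0.7657.
Path (b) isothermal: W = P₁V₁ ln(V₂/V₁) → W_b/(P₁V₁) = 1.071.
W_a / W_b = 0.7657 / 1.071 = 0.7146.

W_a / W_b ≈ 0.715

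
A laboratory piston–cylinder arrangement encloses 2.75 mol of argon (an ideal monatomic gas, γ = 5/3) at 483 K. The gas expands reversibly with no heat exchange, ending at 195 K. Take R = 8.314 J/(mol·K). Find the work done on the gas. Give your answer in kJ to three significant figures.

W ≈ -9.88 kJ

Adiabatic ⇒ Q = 0, so W_by = −ΔU = nCᵥ(T₁ − T₂).
Cᵥ = 3R/2 = 12.47 J/(mol·K).
W = (2.75)(12.47)(483 − 195) = 9877 J.
Work on gas = −W_by = -9877 J.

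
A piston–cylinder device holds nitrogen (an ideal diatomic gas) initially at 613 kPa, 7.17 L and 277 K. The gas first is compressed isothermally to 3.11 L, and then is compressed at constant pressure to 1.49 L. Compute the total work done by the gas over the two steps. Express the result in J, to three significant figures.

Step 1 (isothermal): W = P₁V₁ ln(V₂/V₁) = (4395) ln(3.11/7.17) = -3671 J.
After step 1: P = 1413 kPa, V = 3.11 L, T = 277 K.
Step 2 (isobaric): W = PΔV = (1413 kPa)(1.49 − 3.11 L) = -2289 J.
W_total = -3671 − 2289 = -5961 J.

W_total ≈ -5960 J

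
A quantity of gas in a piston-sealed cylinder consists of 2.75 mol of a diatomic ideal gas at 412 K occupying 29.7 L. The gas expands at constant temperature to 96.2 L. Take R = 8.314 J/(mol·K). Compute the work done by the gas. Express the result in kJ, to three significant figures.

W ≈ 11.1 kJ

Isothermal: W = nRT ln(V₂/V₁).
W = (2.75)(8.314)(412) × ln(96.2/29.7)
  = 9420 × 1.175
W_by_gas = 11071 J.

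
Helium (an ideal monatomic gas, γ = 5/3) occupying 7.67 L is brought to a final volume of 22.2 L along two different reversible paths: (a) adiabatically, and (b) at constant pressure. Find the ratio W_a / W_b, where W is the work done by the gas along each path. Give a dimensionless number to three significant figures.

W_a / W_b ≈ 0.402

Path (a) adiabatic: W = P₁V₁(1 − (V₁/V₂)^(γ−1))/(γ−1) → W_a/(P₁V₁) = 0.7614.
Path (b) isobaric: W = P₁(V₂ − V₁) → W_b/(P₁V₁) = 1.894.
W_a / W_b = 0.7614 / 1.894 = 0.4019.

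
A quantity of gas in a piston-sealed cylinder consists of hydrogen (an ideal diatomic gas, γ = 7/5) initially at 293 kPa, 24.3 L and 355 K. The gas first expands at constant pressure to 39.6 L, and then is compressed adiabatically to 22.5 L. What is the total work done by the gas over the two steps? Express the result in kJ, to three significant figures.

W_total ≈ -2.88 kJ

Step 1 (isobaric): W = PΔV = (293 kPa)(39.6 − 24.3 L) = 4483 J.
After step 1: P = 293 kPa, V = 39.6 L, T = 578.5 K.
Step 2 (adiabatic): W = (P₁V₁ − P₂V₂)/(γ−1) = (11603 − 14547)/0.4 = -7360 J.
W_total = 4483 − 7360 = -2877 J.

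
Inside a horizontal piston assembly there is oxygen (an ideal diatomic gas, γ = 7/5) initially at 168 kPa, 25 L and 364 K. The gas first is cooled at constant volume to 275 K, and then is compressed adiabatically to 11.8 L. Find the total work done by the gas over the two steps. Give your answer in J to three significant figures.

Step 1 (isochoric): W = 0 (constant volume).
After step 1: P = 126.9 kPa (V unchanged).
Step 2 (adiabatic): W = (P₁V₁ − P₂V₂)/(γ−1) = (3173 − 4285)/0.4 = -2779 J.
W_total = 0 − 2779 = -2779 J.

W_total ≈ -2780 J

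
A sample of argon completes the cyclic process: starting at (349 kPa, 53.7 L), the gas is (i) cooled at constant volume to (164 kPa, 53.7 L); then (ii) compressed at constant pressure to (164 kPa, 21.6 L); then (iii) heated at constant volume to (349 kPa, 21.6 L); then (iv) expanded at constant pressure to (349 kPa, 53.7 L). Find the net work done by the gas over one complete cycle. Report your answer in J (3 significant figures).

Constant-volume legs do no work.
W(ii) = (164)(21.6 − 53.7) = -5264 J; W(iv) = (349)(53.7 − 21.6) = 11203 J.
W_net = -5264 + 11203 = 5938 J (the clockwise enclosed area).

W_net ≈ 5940 J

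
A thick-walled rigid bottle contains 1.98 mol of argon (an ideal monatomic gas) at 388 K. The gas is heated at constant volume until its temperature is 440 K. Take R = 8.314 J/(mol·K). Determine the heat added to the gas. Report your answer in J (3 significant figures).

Q ≈ 1280 J

Constant volume ⇒ W = 0, so Q = ΔU = nCᵥΔT with Cᵥ = 3R/2 = 12.47 J/(mol·K).
ΔU = (1.98)(12.47)(440 − 388) = 1284 J.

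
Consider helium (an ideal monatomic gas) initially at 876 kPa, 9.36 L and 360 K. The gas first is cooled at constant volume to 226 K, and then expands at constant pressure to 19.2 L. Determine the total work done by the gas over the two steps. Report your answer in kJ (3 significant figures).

Step 1 (isochoric): W = 0 (constant volume).
After step 1: P = 549.9 kPa (V unchanged).
Step 2 (isobaric): W = PΔV = (549.9 kPa)(19.2 − 9.36 L) = 5411 J.
W_total = 0 + 5411 = 5411 J.

W_total ≈ 5.41 kJ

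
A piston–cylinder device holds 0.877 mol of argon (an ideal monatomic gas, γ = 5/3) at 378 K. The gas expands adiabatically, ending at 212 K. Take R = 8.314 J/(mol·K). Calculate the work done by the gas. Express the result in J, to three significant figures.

W ≈ 1820 J

Adiabatic ⇒ Q = 0, so W_by = −ΔU = nCᵥ(T₁ − T₂).
Cᵥ = 3R/2 = 12.47 J/(mol·K).
W = (0.877)(12.47)(378 − 212) = 1816 J.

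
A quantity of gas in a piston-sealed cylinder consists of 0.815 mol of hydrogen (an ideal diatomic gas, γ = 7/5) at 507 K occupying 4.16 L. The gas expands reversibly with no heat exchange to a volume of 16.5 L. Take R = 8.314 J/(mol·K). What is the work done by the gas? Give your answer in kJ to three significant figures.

W ≈ 3.64 kJ

Adiabatic: TV^(γ−1) = const with γ = 7/5.
T₂ = T₁ (V₁/V₂)^(γ−1) = 507 × (4.16/16.5)^0.4 = 507 × 0.5763 = 292.2 K.
W_by = nCᵥ(T₁ − T₂) = (0.815)(20.79)(507 − 292.2) = 3639 J.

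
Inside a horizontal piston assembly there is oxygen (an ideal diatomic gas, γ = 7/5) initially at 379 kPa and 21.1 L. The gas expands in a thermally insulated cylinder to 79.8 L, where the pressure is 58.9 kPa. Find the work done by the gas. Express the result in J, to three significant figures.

W ≈ 8240 J

Adiabatic: W = (P₁V₁ − P₂V₂)/(γ − 1) with γ = 7/5.
P₁V₁ = 7997 J, P₂V₂ = 4700 J.
W = (7997 − 4700) / 0.4 = 8242 J.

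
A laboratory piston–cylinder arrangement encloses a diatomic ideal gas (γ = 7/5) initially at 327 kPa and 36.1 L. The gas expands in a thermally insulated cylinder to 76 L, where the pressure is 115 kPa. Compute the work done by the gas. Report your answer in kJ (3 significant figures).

Adiabatic: W = (P₁V₁ − P₂V₂)/(γ − 1) with γ = 7/5.
P₁V₁ = 11805 J, P₂V₂ = 8740 J.
W = (11805 − 8740) / 0.4 = 7662 J.

W ≈ 7.66 kJ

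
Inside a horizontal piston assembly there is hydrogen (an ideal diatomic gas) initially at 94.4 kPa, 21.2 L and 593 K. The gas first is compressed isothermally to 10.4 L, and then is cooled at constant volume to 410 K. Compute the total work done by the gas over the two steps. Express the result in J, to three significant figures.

W_total ≈ -1430 J

Step 1 (isothermal): W = P₁V₁ ln(V₂/V₁) = (2001) ln(10.4/21.2) = -1425 J.
Step 2 (isochoric): W = 0 (constant volume).
W_total = -1425 + 0 = -1425 J.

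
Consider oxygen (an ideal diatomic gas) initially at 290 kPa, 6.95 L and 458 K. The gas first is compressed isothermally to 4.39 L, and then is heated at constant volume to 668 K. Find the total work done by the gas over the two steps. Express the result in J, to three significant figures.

W_total ≈ -926 J

Step 1 (isothermal): W = P₁V₁ ln(V₂/V₁) = (2016) ln(4.39/6.95) = -925.9 J.
Step 2 (isochoric): W = 0 (constant volume).
W_total = -925.9 + 0 = -925.9 J.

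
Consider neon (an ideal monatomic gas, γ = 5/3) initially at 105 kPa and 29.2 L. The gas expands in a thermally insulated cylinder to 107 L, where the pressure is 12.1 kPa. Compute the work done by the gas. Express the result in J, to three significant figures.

Adiabatic: W = (P₁V₁ − P₂V₂)/(γ − 1) with γ = 5/3.
P₁V₁ = 3066 J, P₂V₂ = 1295 J.
W = (3066 − 1295) / 0.6667 = 2657 J.

W ≈ 2660 J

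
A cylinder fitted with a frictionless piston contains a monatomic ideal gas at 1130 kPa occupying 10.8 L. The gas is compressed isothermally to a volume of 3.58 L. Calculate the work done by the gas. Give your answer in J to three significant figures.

W ≈ -13500 J

Isothermal: W = nRT ln(V₂/V₁) = P₁V₁ ln(V₂/V₁).
P₁V₁ = (1130 kPa)(10.8 L) = 12204 J.
W = 12204 × ln(3.58/10.8) = 12204 × -1.104
W_by_gas = -13475 J.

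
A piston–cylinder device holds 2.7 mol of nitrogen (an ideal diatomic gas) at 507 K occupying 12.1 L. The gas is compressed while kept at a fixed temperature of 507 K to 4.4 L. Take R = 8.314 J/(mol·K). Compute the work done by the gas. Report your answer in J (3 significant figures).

Isothermal: W = nRT ln(V₂/V₁).
W = (2.7)(8.314)(507) × ln(4.4/12.1)
  = 11381 × -1.012
W_by_gas = -11513 J.

W ≈ -11500 J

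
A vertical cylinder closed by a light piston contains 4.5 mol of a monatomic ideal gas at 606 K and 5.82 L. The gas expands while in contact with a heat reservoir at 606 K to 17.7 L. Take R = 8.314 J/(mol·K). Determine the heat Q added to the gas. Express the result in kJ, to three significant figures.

Isothermal ⇒ ΔU = 0, so Q = W = nRT ln(V₂/V₁).
Q = (4.5)(8.314)(606) ln(17.7/5.82) = 22672 × 1.112 = 25218 J.

Q ≈ 25.2 kJ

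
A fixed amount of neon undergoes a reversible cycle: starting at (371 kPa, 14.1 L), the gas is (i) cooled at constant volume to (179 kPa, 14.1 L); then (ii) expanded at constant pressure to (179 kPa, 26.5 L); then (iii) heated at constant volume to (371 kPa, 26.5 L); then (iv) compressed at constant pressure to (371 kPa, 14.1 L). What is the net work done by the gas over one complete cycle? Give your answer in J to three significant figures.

W_net ≈ -2380 J

Constant-volume legs do no work.
W(ii) = (179)(26.5 − 14.1) = 2220 J; W(iv) = (371)(14.1 − 26.5) = -4600 J.
W_net = 2220 − 4600 = -2381 J (the counter-clockwise enclosed area).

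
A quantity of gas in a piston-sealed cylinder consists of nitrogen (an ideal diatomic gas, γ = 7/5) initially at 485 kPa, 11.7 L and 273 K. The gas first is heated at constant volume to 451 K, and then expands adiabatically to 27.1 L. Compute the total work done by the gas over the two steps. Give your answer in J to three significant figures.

Step 1 (isochoric): W = 0 (constant volume).
After step 1: P = 801.2 kPa (V unchanged).
Step 2 (adiabatic): W = (P₁V₁ − P₂V₂)/(γ−1) = (9374 − 6699)/0.4 = 6688 J.
W_total = 0 + 6688 = 6688 J.

W_total ≈ 6690 J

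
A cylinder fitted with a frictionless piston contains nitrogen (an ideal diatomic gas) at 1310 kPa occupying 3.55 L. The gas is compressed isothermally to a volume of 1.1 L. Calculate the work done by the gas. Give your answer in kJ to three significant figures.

Isothermal: W = nRT ln(V₂/V₁) = P₁V₁ ln(V₂/V₁).
P₁V₁ = (1310 kPa)(3.55 L) = 4650 J.
W = 4650 × ln(1.1/3.55) = 4650 × -1.172
W_by_gas = -5449 J.

W ≈ -5.45 kJ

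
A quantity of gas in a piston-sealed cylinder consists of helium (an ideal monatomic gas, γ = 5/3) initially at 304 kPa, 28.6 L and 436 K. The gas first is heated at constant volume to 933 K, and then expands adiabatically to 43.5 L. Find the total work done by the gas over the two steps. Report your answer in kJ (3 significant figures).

W_total ≈ 6.81 kJ

Step 1 (isochoric): W = 0 (constant volume).
After step 1: P = 650.5 kPa (V unchanged).
Step 2 (adiabatic): W = (P₁V₁ − P₂V₂)/(γ−1) = (18605 − 14068)/0.667 = 6806 J.
W_total = 0 + 6806 = 6806 J.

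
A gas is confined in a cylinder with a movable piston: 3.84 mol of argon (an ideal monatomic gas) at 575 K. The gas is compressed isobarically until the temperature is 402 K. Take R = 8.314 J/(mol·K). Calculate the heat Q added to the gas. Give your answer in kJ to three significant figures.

Q ≈ -13.8 kJ

Isobaric: W = nRΔT = (3.84)(8.314)(-173) = -5523 J.
ΔU = nCᵥΔT with Cᵥ = 3R/2: ΔU = (3.84)(12.47)(-173) = -8285 J.
Q = ΔU + W = -8285 − 5523 = -13808 J.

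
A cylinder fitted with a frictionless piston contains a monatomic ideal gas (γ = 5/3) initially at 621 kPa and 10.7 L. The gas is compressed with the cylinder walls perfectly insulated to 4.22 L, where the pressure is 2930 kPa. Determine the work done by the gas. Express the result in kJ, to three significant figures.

W ≈ -8.58 kJ

Adiabatic: W = (P₁V₁ − P₂V₂)/(γ − 1) with γ = 5/3.
P₁V₁ = 6645 J, P₂V₂ = 12365 J.
W = (6645 − 12365) / 0.6667 = -8580 J.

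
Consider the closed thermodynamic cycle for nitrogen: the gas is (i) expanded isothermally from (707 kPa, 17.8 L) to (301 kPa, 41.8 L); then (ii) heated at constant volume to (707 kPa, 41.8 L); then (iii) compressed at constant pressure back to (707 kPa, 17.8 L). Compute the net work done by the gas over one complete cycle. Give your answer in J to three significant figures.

Leg (i): W = PᵢVᵢ ln(V_f/Vᵢ) = (12585) ln(41.8/17.8) = 10743 J.
Leg (ii): W = 0.
Leg (iii): W = PΔV = (707)(17.8 − 41.8) = -16968 J.
W_net = 10743 − 16968 = -6225 J.

W_net ≈ -6220 J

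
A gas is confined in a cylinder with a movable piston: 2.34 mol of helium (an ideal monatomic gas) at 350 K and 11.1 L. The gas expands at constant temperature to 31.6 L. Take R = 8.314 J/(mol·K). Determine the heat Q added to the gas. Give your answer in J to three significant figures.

Isothermal ⇒ ΔU = 0, so Q = W = nRT ln(V₂/V₁).
Q = (2.34)(8.314)(350) ln(31.6/11.1) = 6809 × 1.046 = 7124 J.

Q ≈ 7120 J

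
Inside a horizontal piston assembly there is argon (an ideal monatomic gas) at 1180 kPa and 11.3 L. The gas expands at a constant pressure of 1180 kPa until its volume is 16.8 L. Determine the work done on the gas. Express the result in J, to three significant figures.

Isobaric: W = P ΔV.
W = (1180 kPa)(16.8 − 11.3 L) = (1180)(5.5) = 6490 J.
Work on gas = −W_by = -6490 J.

W ≈ -6490 J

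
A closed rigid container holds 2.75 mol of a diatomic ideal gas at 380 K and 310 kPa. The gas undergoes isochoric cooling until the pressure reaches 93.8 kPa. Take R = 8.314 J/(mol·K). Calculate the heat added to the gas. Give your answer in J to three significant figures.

Q ≈ -15100 J

Constant volume ⇒ W = 0, so Q = ΔU = nCᵥΔT with Cᵥ = 5R/2 = 20.79 J/(mol·K).
At constant V, T₂/T₁ = P₂/P₁ ⇒ ΔT = T₁(P₂/P₁ − 1) = 380·(93.8/310 − 1) = -265 K.
ΔU = (2.75)(20.79)(-265) = -15148 J.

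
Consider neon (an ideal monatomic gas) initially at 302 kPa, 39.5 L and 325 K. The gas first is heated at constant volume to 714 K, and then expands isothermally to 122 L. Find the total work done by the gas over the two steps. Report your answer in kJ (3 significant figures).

W_total ≈ 29.6 kJ

Step 1 (isochoric): W = 0 (constant volume).
After step 1: P = 663.5 kPa (V unchanged).
Step 2 (isothermal): W = P₁V₁ ln(V₂/V₁) = (26207) ln(122/39.5) = 29554 J.
W_total = 0 + 29554 = 29554 J.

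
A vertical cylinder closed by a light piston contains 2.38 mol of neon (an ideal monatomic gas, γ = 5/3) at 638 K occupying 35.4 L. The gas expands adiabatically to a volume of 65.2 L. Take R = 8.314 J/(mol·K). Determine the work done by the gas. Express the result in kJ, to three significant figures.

W ≈ 6.33 kJ

Adiabatic: TV^(γ−1) = const with γ = 5/3.
T₂ = T₁ (V₁/V₂)^(γ−1) = 638 × (35.4/65.2)^0.667 = 638 × 0.6655 = 424.6 K.
W_by = nCᵥ(T₁ − T₂) = (2.38)(12.47)(638 − 424.6) = 6334 J.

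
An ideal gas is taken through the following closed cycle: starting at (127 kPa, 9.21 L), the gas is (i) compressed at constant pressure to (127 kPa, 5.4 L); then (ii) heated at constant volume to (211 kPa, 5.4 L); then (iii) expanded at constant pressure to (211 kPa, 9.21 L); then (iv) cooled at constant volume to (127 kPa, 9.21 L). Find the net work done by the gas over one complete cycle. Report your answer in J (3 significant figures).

Constant-volume legs do no work.
W(i) = (127)(5.4 − 9.21) = -483.9 J; W(iii) = (211)(9.21 − 5.4) = 803.9 J.
W_net = -483.9 + 803.9 = 320 J (the clockwise enclosed area).

W_net ≈ 320 J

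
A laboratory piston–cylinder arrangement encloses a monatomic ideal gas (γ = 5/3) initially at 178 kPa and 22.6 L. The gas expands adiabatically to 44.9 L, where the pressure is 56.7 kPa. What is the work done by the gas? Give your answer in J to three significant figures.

Adiabatic: W = (P₁V₁ − P₂V₂)/(γ − 1) with γ = 5/3.
P₁V₁ = 4023 J, P₂V₂ = 2546 J.
W = (4023 − 2546) / 0.6667 = 2215 J.

W ≈ 2220 J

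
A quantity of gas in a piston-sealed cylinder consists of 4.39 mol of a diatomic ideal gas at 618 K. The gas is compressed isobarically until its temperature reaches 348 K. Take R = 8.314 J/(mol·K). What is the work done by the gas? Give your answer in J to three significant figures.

W ≈ -9850 J

Isobaric: W = P ΔV = nR ΔT.
W = (4.39)(8.314)(348 − 618) = -9855 J.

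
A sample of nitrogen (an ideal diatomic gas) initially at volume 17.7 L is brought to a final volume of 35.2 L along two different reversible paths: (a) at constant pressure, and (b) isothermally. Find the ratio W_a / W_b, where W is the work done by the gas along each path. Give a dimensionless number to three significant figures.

W_a / W_b ≈ 1.44

Path (a) isobaric: W = P₁(V₂ − V₁) → W_a/(P₁V₁) = 0.9887.
Path (b) isothermal: W = P₁V₁ ln(V₂/V₁) → W_b/(P₁V₁) = 0.6875.
W_a / W_b = 0.9887 / 0.6875 = 1.438.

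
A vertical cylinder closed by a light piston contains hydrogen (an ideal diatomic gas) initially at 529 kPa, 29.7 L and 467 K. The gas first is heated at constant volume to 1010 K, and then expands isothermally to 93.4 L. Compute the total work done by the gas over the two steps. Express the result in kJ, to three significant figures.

Step 1 (isochoric): W = 0 (constant volume).
After step 1: P = 1144 kPa (V unchanged).
Step 2 (isothermal): W = P₁V₁ ln(V₂/V₁) = (33979) ln(93.4/29.7) = 38932 J.
W_total = 0 + 38932 = 38932 J.

W_total ≈ 38.9 kJ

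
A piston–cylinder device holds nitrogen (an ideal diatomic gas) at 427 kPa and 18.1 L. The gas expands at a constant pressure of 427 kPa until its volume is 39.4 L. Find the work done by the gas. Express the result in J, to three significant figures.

W ≈ 9100 J

Isobaric: W = P ΔV.
W = (427 kPa)(39.4 − 18.1 L) = (427)(21.3) = 9095 J.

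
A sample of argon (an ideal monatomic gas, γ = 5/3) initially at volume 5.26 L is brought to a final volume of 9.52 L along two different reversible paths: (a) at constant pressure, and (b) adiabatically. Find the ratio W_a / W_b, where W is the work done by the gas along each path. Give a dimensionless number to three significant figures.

W_a / W_b ≈ 1.65

Path (a) isobaric: W = P₁(V₂ − V₁) → W_a/(P₁V₁) = 0.8099.
Path (b) adiabatic: W = P₁V₁(1 − (V₁/V₂)^(γ−1))/(γ−1) → W_b/(P₁V₁) = 0.49.
W_a / W_b = 0.8099 / 0.49 = 1.653.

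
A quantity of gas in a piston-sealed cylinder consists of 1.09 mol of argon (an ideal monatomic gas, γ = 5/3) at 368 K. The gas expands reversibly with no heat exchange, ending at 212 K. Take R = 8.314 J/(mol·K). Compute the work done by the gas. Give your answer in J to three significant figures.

Adiabatic ⇒ Q = 0, so W_by = −ΔU = nCᵥ(T₁ − T₂).
Cᵥ = 3R/2 = 12.47 J/(mol·K).
W = (1.09)(12.47)(368 − 212) = 2121 J.

W ≈ 2120 J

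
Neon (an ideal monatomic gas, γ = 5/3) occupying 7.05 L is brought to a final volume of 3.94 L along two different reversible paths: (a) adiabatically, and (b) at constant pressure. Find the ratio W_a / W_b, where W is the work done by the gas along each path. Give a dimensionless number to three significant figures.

Path (a) adiabatic: W = P₁V₁(1 − (V₁/V₂)^(γ−1))/(γ−1) → W_a/(P₁V₁) = -0.7108.
Path (b) isobaric: W = P₁(V₂ − V₁) → W_b/(P₁V₁) = -0.4411.
W_a / W_b = -0.7108 / -0.4411 = 1.611.

W_a / W_b ≈ 1.61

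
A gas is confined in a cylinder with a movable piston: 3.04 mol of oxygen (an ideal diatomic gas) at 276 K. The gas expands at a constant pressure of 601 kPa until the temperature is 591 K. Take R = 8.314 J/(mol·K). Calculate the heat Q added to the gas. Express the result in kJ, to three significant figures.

Q ≈ 27.9 kJ

Isobaric: W = nRΔT = (3.04)(8.314)(315) = 7961 J.
ΔU = nCᵥΔT with Cᵥ = 5R/2: ΔU = (3.04)(20.79)(315) = 19904 J.
Q = ΔU + W = 19904 + 7961 = 27865 J.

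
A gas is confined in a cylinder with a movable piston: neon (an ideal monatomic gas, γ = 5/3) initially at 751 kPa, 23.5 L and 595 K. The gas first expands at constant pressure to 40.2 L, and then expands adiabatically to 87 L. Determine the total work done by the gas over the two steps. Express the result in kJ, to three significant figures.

Step 1 (isobaric): W = PΔV = (751 kPa)(40.2 − 23.5 L) = 12542 J.
After step 1: P = 751 kPa, V = 40.2 L, T = 1018 K.
Step 2 (adiabatic): W = (P₁V₁ − P₂V₂)/(γ−1) = (30190 − 18044)/0.667 = 18219 J.
W_total = 12542 + 18219 = 30761 J.

W_total ≈ 30.8 kJ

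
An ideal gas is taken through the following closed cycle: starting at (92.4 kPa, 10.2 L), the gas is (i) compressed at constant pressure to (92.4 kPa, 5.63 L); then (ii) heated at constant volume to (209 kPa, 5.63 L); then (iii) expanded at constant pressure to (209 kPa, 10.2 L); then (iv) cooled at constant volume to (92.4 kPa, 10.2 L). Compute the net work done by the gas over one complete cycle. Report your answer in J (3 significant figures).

Constant-volume legs do no work.
W(i) = (92.4)(5.63 − 10.2) = -422.3 J; W(iii) = (209)(10.2 − 5.63) = 955.1 J.
W_net = -422.3 + 955.1 = 532.9 J (the clockwise enclosed area).

W_net ≈ 533 J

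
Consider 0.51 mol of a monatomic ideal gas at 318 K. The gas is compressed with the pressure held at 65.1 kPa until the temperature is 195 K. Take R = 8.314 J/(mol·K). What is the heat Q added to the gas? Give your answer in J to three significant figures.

Isobaric: W = nRΔT = (0.51)(8.314)(-123) = -521.5 J.
ΔU = nCᵥΔT with Cᵥ = 3R/2: ΔU = (0.51)(12.47)(-123) = -782.3 J.
Q = ΔU + W = -782.3 − 521.5 = -1304 J.

Q ≈ -1300 J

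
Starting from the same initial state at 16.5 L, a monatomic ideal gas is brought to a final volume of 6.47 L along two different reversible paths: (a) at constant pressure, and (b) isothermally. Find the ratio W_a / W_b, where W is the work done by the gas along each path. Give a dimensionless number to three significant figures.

W_a / W_b ≈ 0.649

Path (a) isobaric: W = P₁(V₂ − V₁) → W_a/(P₁V₁) = -0.6079.
Path (b) isothermal: W = P₁V₁ ln(V₂/V₁) → W_b/(P₁V₁) = -0.9362.
W_a / W_b = -0.6079 / -0.9362 = 0.6493.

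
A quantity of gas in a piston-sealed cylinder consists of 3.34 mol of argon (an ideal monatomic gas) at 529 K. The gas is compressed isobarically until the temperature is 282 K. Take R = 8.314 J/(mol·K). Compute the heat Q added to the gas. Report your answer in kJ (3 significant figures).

Q ≈ -17.1 kJ

Isobaric: W = nRΔT = (3.34)(8.314)(-247) = -6859 J.
ΔU = nCᵥΔT with Cᵥ = 3R/2: ΔU = (3.34)(12.47)(-247) = -10288 J.
Q = ΔU + W = -10288 − 6859 = -17147 J.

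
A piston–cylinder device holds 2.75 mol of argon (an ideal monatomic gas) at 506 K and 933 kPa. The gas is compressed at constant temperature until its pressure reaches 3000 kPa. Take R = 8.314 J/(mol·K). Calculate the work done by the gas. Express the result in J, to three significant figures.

Isothermal process: W = nRT ln(V₂/V₁) = nRT ln(P₁/P₂).
W = (2.75)(8.314)(506) × ln(933/3000)
  = 11569 × ln(0.311) = 11569 × -1.168
W_by_gas = -13512 J.

W ≈ -13500 J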